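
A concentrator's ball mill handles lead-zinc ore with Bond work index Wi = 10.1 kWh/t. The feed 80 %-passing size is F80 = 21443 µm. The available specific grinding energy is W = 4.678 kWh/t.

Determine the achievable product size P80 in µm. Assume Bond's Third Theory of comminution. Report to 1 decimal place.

W = 10·Wi·(P80^(-½) − F80^(-½))
P80^(−½) = W/(10 Wi) + F80^(−½)
  = 4.6780/(10·10.1) + 1/√21443 = 0.046317 + 0.006829 = 0.053146
P80 = (1/0.053146)² = 18.8162² = 354.05 µm

P80 = 354.0 µm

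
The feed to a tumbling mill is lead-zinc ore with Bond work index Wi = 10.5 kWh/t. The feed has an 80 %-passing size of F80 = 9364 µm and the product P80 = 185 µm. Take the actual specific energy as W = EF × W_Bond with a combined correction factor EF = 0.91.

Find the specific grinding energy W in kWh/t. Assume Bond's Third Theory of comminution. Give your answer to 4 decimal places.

W = 10 Wi (1/√P80 − 1/√F80)  [Bond]
1/√185 = 0.073521;  1/√9364 = 0.010334
W = 10·10.5·(0.073521 − 0.010334) = 6.6347 kWh/t
Corrected W = EF·W_Bond = 0.91·6.6347 = 6.0376 kWh/t

W = 6.0376 kWh/t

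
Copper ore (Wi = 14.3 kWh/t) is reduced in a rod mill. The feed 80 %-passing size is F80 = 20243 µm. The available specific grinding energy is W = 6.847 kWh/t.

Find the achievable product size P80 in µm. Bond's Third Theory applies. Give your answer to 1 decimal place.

W_Bond = 10·Wi·(1/√P₈₀ − 1/√F₈₀)
⇒ 1/√P80 = W/(10 Wi) + 1/√F80
  = 6.8470/(10·14.3) + 1/√20243 = 0.047881 + 0.007028 = 0.054910
P80 = (1/0.054910)² = 18.2117² = 331.67 µm

P80 = 331.7 µm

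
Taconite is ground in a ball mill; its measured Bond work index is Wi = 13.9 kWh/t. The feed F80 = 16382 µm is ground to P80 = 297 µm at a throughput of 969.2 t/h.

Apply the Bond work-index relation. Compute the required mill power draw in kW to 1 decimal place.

P = 6764.6 kW

W = 10·Wi·(P80^(-½) − F80^(-½))
W = 10·13.9·(1/√297 − 1/√16382) = 10·13.9·(0.050213) = 6.9796 kWh/t
P_mill = W·ṁ = 6.9796·969.2 = 6764.6 kW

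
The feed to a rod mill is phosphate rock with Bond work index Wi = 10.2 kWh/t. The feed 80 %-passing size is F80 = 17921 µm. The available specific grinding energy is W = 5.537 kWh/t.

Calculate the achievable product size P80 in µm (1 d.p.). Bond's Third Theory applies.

Bond: W = 10·Wi·(1/√P80 − 1/√F80)
P80^(−½) = W/(10 Wi) + F80^(−½)
  = 5.5370/(10·10.2) + 1/√17921 = 0.054284 + 0.007470 = 0.061754
P80 = (1/0.061754)² = 16.1932² = 262.22 µm

P80 = 262.2 µm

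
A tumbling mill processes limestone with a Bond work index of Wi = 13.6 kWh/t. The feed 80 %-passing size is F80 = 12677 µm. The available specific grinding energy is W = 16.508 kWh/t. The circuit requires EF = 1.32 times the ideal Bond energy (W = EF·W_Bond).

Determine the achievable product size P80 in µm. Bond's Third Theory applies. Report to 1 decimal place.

P80 = 98.3 µm

W = 10 Wi (1/√P80 − 1/√F80)  [Bond]
W_Bond = W / EF = 16.508 / 1.32 = 12.5061 kWh/t
⇒ 1/√P80 = W_Bond/(10 Wi) + 1/√F80
  = 12.5061/(10·13.6) + 1/√12677 = 0.091956 + 0.008882 = 0.100838
P80 = (1/0.100838)² = 9.9169² = 98.34 µm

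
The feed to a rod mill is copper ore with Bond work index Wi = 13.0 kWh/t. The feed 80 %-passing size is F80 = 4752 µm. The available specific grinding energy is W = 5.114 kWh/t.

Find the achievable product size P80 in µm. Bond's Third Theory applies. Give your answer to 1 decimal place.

P80 = 344.9 µm

W = 10 Wi / √P80 − 10 Wi / √F80
⇒ 1/√P80 = W/(10 Wi) + 1/√F80
  = 5.1140/(10·13.0) + 1/√4752 = 0.039338 + 0.014506 = 0.053845
P80 = (1/0.053845)² = 18.5718² = 344.91 µm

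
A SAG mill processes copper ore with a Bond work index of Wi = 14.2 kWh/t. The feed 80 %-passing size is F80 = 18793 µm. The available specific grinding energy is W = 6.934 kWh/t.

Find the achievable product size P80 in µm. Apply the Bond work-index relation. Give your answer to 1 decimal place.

W = 10 Wi (P80^-0.5 − F80^-0.5)
1/√P80 = 1/√F80 + W/(10·Wi)
  = 6.9340/(10·14.2) + 1/√18793 = 0.048831 + 0.007295 = 0.056126
P80 = (1/0.056126)² = 17.8172² = 317.45 µm

P80 = 317.5 µm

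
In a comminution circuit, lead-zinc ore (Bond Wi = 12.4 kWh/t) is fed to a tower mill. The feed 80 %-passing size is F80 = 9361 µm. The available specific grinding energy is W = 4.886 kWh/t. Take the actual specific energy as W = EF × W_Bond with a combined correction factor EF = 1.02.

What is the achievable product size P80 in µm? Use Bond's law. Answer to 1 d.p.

Bond: W = 10·Wi·(1/√P80 − 1/√F80)
W_Bond = W / EF = 4.886 / 1.02 = 4.7902 kWh/t
1/√P80 = 1/√F80 + W_Bond/(10·Wi)
  = 4.7902/(10·12.4) + 1/√9361 = 0.038631 + 0.010336 = 0.048966
P80 = (1/0.048966)² = 20.4222² = 417.07 µm

P80 = 417.1 µm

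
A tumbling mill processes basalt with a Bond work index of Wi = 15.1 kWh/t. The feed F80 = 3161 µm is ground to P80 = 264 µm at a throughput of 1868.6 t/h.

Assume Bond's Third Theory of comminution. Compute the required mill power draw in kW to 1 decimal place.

P = 12347.1 kW

W_Bond = 10·Wi·(1/√P₈₀ − 1/√F₈₀)
W = 10·15.1·(1/√264 − 1/√3161) = 10·15.1·(0.043759) = 6.6077 kWh/t
Mill draw = 6.6077 × 1868.6 = 12347.1 kW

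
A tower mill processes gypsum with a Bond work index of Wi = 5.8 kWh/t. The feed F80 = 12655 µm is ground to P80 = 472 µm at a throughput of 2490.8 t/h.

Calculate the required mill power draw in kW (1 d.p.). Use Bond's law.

W = 10·Wi·[P80^(−½) − F80^(−½)]
W = 10·5.8·(1/√472 − 1/√12655) = 10·5.8·(0.037139) = 2.1541 kWh/t
Mill draw = 2.1541 × 2490.8 = 5365.4 kW

P = 5365.4 kW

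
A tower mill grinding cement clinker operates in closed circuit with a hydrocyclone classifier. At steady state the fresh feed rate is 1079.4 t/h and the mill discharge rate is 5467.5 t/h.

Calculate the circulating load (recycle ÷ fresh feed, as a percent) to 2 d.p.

Steady state: M = F + R.
R = M − F = 5467.5 − 1079.4 = 4388.1 t/h
CL = 100·R/F = 100·4388.1/1079.4 = 406.53 %

CL = 406.53 %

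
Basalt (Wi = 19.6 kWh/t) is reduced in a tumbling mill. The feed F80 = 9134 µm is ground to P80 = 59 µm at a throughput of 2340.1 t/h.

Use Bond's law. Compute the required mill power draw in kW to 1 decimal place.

P = 54913.3 kW

W = 10 Wi / √P80 − 10 Wi / √F80
W = 10·19.6·(1/√59 − 1/√9134) = 10·19.6·(0.119726) = 23.4662 kWh/t
P = W·T = 23.4662·2340.1 = 54913.3 kW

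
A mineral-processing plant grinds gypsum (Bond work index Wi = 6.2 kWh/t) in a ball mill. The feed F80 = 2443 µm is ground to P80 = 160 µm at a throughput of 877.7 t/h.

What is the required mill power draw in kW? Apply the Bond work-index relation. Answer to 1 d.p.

P = 3201.1 kW

Bond: W = 10·Wi·(1/√P80 − 1/√F80)
W = 10·6.2·(1/√160 − 1/√2443) = 10·6.2·(0.058825) = 3.6471 kWh/t
Power = W × throughput = 3.6471 kWh/t × 877.7 t/h = 3201.1 kW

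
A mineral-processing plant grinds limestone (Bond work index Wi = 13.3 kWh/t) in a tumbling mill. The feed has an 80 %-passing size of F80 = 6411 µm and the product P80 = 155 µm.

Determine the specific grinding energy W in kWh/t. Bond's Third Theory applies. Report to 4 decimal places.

W = 9.0217 kWh/t

W_Bond = 10·Wi·(1/√P₈₀ − 1/√F₈₀)
1/√155 = 0.080322;  1/√6411 = 0.012489
W = 10·13.3·(0.080322 − 0.012489) = 9.0217 kWh/t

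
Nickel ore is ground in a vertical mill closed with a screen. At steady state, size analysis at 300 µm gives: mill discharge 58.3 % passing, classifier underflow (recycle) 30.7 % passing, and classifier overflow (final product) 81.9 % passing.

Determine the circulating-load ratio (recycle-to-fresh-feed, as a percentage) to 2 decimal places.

CL = 85.51 %

Two-product formula at 300 µm:
(1+r)d = ru + o → r = (o−d)/(d−u)
r = (81.9 − 58.3)/(58.3 − 30.7) = 23.6/27.6 = 0.8551
CL = 100·r = 85.51 %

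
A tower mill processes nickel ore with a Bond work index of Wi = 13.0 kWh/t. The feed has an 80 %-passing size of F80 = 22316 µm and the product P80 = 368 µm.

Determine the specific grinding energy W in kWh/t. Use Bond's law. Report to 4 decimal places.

W = 5.9065 kWh/t

Bond:  W = 10 Wi (1/√P − 1/√F)
1/√368 = 0.052129;  1/√22316 = 0.006694
W = 10·13.0·(0.052129 − 0.006694) = 5.9065 kWh/t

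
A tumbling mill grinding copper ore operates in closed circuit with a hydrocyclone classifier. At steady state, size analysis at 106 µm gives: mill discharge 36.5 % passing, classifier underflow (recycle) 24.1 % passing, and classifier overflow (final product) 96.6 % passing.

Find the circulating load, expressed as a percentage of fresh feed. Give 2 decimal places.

CL = 484.68 %

Balance %-passing 106 µm (r = R/F):
r = (o − d)/(d − u)
r = (96.6 − 36.5)/(36.5 − 24.1) = 60.1/12.4 = 4.8468
CL = 100·r = 484.68 %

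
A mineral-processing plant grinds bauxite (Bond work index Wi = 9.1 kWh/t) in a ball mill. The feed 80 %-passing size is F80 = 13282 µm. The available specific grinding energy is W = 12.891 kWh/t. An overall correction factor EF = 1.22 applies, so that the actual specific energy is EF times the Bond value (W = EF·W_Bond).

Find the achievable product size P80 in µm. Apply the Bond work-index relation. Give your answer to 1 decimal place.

Bond:  W = 10 Wi (1/√P − 1/√F)
W_Bond = W / EF = 12.891 / 1.22 = 10.5664 kWh/t
P80^-0.5 = F80^-0.5 + W_Bond/(10 Wi)
  = 10.5664/(10·9.1) + 1/√13282 = 0.116114 + 0.008677 = 0.124791
P80 = (1/0.124791)² = 8.0134² = 64.21 µm

P80 = 64.2 µm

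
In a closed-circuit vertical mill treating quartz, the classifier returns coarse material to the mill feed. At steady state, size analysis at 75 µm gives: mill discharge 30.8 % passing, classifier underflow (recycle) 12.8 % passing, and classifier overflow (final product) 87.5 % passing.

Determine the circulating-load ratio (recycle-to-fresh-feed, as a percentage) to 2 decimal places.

Two-product formula at 75 µm:
d + r·d = r·u + o → r(d−u) = o−d
r = (87.5 − 30.8)/(30.8 − 12.8) = 56.7/18.0 = 3.1500
CL = 100·r = 315.00 %

CL = 315.00 %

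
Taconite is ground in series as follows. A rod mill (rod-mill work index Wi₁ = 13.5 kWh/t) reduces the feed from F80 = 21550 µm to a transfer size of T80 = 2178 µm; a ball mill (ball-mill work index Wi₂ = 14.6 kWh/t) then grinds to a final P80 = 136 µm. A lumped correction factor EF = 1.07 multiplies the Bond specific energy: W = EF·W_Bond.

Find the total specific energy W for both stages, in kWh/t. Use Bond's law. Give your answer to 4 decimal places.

W = 12.1596 kWh/t

W = 10·Wi·(P80^(-½) − F80^(-½))
Stage 1 (21550→2178 µm, Wi₁=13.5): W₁ = 10·13.5·(0.021427 − 0.006812) = 1.9731 kWh/t
Stage 2 (2178→136 µm, Wi₂=14.6): W₂ = 10·14.6·(0.085749 − 0.021427) = 9.3910 kWh/t
W = W₁ + W₂ = 1.9731 + 9.3910 = 11.3641 kWh/t
Corrected W = EF·W_Bond = 1.07·11.3641 = 12.1596 kWh/t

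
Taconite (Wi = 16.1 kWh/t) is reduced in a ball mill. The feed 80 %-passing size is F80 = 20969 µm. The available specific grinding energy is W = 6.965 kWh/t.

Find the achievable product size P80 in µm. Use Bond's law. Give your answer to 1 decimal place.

W = 10·Wi·(P80^(-½) − F80^(-½))
P80^(−½) = W/(10 Wi) + F80^(−½)
  = 6.9650/(10·16.1) + 1/√20969 = 0.043261 + 0.006906 = 0.050167
P80 = (1/0.050167)² = 19.9336² = 397.35 µm

P80 = 397.3 µm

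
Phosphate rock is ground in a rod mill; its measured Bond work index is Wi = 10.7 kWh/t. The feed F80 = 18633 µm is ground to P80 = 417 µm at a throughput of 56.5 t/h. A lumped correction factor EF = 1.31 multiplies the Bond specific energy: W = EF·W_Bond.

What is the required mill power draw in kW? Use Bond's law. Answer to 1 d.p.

Bond: W = 10·Wi·(1/√P80 − 1/√F80)
W = 10·10.7·(1/√417 − 1/√18633) = 10·10.7·(0.041644) = 4.4559 kWh/t
Apply correction: 4.4559 × 1.31 = 5.8373 kWh/t
P = W·T = 5.8373·56.5 = 329.8 kW

P = 329.8 kW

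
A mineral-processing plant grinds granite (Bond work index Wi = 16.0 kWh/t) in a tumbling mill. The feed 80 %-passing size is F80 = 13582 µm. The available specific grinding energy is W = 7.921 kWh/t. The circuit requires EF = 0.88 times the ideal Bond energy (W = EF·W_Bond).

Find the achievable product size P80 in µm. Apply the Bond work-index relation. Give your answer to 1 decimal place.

P80 = 237.9 µm

W = 10 Wi / √P80 − 10 Wi / √F80
W_Bond = W / EF = 7.921 / 0.88 = 9.0011 kWh/t
⇒ 1/√P80 = W_Bond/(10 Wi) + 1/√F80
  = 9.0011/(10·16.0) + 1/√13582 = 0.056257 + 0.008581 = 0.064838
P80 = (1/0.064838)² = 15.4231² = 237.87 µm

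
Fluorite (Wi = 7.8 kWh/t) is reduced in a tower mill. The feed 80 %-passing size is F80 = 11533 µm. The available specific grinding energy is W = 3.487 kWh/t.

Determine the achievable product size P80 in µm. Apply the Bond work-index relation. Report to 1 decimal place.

W = 10 Wi (P80^-0.5 − F80^-0.5)
P80^(−½) = W/(10 Wi) + F80^(−½)
  = 3.4870/(10·7.8) + 1/√11533 = 0.044705 + 0.009312 = 0.054017
P80 = (1/0.054017)² = 18.5128² = 342.72 µm

P80 = 342.7 µm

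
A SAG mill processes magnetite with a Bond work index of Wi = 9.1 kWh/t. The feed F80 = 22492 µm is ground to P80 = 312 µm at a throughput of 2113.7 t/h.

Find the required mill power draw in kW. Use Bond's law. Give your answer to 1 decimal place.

P = 9606.9 kW

W = 10 Wi (P80^-0.5 − F80^-0.5)
W = 10·9.1·(1/√312 − 1/√22492) = 10·9.1·(0.049946) = 4.5451 kWh/t
Power = W × throughput = 4.5451 kWh/t × 2113.7 t/h = 9606.9 kW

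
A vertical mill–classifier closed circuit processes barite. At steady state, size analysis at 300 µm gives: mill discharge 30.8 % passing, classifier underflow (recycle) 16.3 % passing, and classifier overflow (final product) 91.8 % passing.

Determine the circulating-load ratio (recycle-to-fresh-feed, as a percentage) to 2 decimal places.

Let r = R/F. Size balance at 300 µm:
d + r·d = r·u + o → r(d−u) = o−d
r = (91.8 − 30.8)/(30.8 − 16.3) = 61.0/14.5 = 4.2069
CL = 100·r = 420.69 %

CL = 420.69 %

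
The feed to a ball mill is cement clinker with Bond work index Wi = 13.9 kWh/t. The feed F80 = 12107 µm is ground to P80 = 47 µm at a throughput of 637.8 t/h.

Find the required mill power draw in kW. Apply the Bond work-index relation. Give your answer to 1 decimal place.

P = 12125.8 kW

Bond:  W = 10 Wi (1/√P − 1/√F)
W = 10·13.9·(1/√47 − 1/√12107) = 10·13.9·(0.136777) = 19.0120 kWh/t
P_mill = W·ṁ = 19.0120·637.8 = 12125.8 kW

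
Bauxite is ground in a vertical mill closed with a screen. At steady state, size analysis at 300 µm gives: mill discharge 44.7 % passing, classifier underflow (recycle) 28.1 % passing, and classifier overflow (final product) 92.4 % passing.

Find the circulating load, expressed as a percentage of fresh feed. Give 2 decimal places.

CL = 287.35 %

Mass balance on the −300 µm fraction:
(1+r)·d = r·u + o ⇒ r = (o−d)/(d−u)
r = (92.4 − 44.7)/(44.7 − 28.1) = 47.7/16.6 = 2.8735
CL = 100·r = 287.35 %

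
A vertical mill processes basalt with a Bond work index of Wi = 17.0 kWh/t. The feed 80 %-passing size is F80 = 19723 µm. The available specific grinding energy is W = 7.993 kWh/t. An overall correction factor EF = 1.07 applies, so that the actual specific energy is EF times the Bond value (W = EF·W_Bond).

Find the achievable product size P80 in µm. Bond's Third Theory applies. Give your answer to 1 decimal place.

P80 = 383.5 µm

Bond:  W = 10 Wi (1/√P − 1/√F)
W_Bond = W / EF = 7.993 / 1.07 = 7.4701 kWh/t
P80^(−½) = W_Bond/(10 Wi) + F80^(−½)
  = 7.4701/(10·17.0) + 1/√19723 = 0.043942 + 0.007121 = 0.051062
P80 = (1/0.051062)² = 19.5839² = 383.53 µm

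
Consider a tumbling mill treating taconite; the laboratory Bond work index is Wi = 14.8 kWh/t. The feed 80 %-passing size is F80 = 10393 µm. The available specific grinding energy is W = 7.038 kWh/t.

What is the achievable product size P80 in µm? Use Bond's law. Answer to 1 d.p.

P80 = 303.9 µm

W = 10·Wi·[P80^(−½) − F80^(−½)]
⇒ 1/√P80 = W/(10 Wi) + 1/√F80
  = 7.0380/(10·14.8) + 1/√10393 = 0.047554 + 0.009809 = 0.057363
P80 = (1/0.057363)² = 17.4328² = 303.90 µm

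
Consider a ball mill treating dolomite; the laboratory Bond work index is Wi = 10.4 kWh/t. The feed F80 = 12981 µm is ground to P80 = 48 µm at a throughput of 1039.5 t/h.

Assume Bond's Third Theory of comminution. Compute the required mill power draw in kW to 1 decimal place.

W_Bond = 10·Wi·(1/√P₈₀ − 1/√F₈₀)
W = 10·10.4·(1/√48 − 1/√12981) = 10·10.4·(0.135561) = 14.0983 kWh/t
Mill draw = 14.0983 × 1039.5 = 14655.2 kW

P = 14655.2 kW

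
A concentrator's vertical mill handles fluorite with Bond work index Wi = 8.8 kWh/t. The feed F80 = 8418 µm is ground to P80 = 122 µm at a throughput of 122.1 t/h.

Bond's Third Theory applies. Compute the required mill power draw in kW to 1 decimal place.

P = 855.7 kW

W = 10 Wi (P80^-0.5 − F80^-0.5)
W = 10·8.8·(1/√122 − 1/√8418) = 10·8.8·(0.079637) = 7.0080 kWh/t
P_mill = W·ṁ = 7.0080·122.1 = 855.7 kW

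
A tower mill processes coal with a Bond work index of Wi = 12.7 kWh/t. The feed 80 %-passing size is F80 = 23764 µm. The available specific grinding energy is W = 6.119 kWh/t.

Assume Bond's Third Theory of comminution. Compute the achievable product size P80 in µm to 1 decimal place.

W = 10·Wi·(P80^(-½) − F80^(-½))
⇒ 1/√P80 = W/(10·Wi) + 1/√F80
  = 6.1190/(10·12.7) + 1/√23764 = 0.048181 + 0.006487 = 0.054668
P80 = (1/0.054668)² = 18.2922² = 334.61 µm

P80 = 334.6 µm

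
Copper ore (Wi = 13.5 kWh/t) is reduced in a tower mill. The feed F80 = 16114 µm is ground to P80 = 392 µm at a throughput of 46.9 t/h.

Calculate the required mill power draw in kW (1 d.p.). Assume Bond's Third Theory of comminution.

P = 269.9 kW

W_Bond = 10·Wi·(1/√P₈₀ − 1/√F₈₀)
W = 10·13.5·(1/√392 − 1/√16114) = 10·13.5·(0.042630) = 5.7550 kWh/t
Mill draw = 5.7550 × 46.9 = 269.9 kW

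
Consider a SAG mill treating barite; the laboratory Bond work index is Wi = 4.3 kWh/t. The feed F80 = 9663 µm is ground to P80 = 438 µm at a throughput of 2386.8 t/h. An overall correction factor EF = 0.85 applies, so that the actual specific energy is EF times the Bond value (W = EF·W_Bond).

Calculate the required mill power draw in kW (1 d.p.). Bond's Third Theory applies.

P = 3280.9 kW

W = 10·Wi·(P80^(-½) − F80^(-½))
W = 10·4.3·(1/√438 − 1/√9663) = 10·4.3·(0.037609) = 1.6172 kWh/t
With EF = 0.85: W = 1.6172·0.85 = 1.3746 kWh/t
P = W·T = 1.3746·2386.8 = 3280.9 kW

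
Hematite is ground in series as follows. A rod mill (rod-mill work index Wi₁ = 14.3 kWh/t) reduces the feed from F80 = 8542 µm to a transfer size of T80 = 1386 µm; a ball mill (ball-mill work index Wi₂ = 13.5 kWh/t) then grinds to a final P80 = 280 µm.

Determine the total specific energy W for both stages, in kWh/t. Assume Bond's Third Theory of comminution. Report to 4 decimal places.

W = 10 Wi / √P80 − 10 Wi / √F80
Stage 1 (8542→1386 µm, Wi₁=14.3): W₁ = 10·14.3·(0.026861 − 0.010820) = 2.2939 kWh/t
Stage 2 (1386→280 µm, Wi₂=13.5): W₂ = 10·13.5·(0.059761 − 0.026861) = 4.4416 kWh/t
W = W₁ + W₂ = 2.2939 + 4.4416 = 6.7354 kWh/t

W = 6.7354 kWh/t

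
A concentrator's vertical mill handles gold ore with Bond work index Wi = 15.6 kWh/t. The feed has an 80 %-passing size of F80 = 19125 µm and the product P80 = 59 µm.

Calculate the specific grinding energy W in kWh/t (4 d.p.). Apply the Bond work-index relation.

W = 19.1814 kWh/t

Bond: W = 10·Wi·(1/√P80 − 1/√F80)
1/√59 = 0.130189;  1/√19125 = 0.007231
W = 10·15.6·(0.130189 − 0.007231) = 19.1814 kWh/t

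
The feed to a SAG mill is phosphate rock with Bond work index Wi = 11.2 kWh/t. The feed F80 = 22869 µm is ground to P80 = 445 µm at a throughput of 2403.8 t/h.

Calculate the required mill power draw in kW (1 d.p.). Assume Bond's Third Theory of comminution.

W = 10·Wi·(P80^(-½) − F80^(-½))
W = 10·11.2·(1/√445 − 1/√22869) = 10·11.2·(0.040792) = 4.5687 kWh/t
P_mill = W·ṁ = 4.5687·2403.8 = 10982.2 kW

P = 10982.2 kW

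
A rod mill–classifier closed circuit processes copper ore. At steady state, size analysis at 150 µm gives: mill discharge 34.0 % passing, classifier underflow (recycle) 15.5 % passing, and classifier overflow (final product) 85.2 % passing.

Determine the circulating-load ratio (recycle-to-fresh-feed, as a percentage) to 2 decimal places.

Mass balance on the −150 µm fraction:
(1+r)·d = r·u + o ⇒ r = (o−d)/(d−u)
r = (85.2 − 34.0)/(34.0 − 15.5) = 51.2/18.5 = 2.7676
CL = 100·r = 276.76 %

CL = 276.76 %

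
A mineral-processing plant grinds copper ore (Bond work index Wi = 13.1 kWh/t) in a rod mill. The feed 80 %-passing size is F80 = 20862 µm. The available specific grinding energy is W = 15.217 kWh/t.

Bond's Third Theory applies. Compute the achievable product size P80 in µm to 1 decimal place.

P80 = 66.0 µm

W = 10 Wi / √P80 − 10 Wi / √F80
P80^-0.5 = F80^-0.5 + W/(10 Wi)
  = 15.2170/(10·13.1) + 1/√20862 = 0.116160 + 0.006923 = 0.123084
P80 = (1/0.123084)² = 8.1245² = 66.01 µm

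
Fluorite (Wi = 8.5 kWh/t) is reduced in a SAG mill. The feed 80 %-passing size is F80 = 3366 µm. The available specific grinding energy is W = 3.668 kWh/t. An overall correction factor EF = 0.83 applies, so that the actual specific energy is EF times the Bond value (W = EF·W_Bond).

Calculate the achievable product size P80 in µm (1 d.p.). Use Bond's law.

P80 = 208.7 µm

W = 10·Wi·(P80^(-½) − F80^(-½))
W_Bond = W / EF = 3.668 / 0.83 = 4.4193 kWh/t
⇒ 1/√P80 = W_Bond/(10 Wi) + 1/√F80
  = 4.4193/(10·8.5) + 1/√3366 = 0.051991 + 0.017236 = 0.069228
P80 = (1/0.069228)² = 14.4451² = 208.66 µm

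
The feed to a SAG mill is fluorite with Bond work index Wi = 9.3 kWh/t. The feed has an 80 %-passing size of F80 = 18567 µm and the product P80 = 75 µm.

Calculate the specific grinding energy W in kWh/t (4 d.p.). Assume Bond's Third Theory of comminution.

W = 10.0562 kWh/t

Bond:  W = 10 Wi (1/√P − 1/√F)
1/√75 = 0.115470;  1/√18567 = 0.007339
W = 10·9.3·(0.115470 − 0.007339) = 10.0562 kWh/t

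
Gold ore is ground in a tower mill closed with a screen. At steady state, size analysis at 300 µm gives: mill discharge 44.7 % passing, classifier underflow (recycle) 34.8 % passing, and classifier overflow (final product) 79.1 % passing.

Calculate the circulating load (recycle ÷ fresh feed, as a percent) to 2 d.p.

Balance %-passing 300 µm (r = R/F):
d + r·d = r·u + o → r(d−u) = o−d
r = (79.1 − 44.7)/(44.7 − 34.8) = 34.4/9.9 = 3.4747
CL = 100·r = 347.47 %

CL = 347.47 %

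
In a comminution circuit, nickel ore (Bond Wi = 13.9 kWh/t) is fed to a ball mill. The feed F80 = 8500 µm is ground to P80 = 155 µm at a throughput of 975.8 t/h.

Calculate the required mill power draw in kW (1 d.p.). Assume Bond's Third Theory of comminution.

P = 9423.4 kW

W = 10 Wi (P80^-0.5 − F80^-0.5)
W = 10·13.9·(1/√155 − 1/√8500) = 10·13.9·(0.069475) = 9.6571 kWh/t
P_mill = W·ṁ = 9.6571·975.8 = 9423.4 kW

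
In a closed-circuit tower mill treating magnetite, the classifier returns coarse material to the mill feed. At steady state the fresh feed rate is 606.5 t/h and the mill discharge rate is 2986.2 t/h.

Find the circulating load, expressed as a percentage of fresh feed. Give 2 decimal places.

CL = 392.37 %

M = F + R at steady state, so:
R = M − F = 2986.2 − 606.5 = 2379.7 t/h
CL = 100·R/F = 100·2379.7/606.5 = 392.37 %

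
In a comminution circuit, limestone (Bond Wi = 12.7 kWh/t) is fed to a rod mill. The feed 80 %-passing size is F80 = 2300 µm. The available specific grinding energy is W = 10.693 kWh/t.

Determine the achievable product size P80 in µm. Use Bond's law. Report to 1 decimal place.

W = 10·Wi·[P80^(−½) − F80^(−½)]
1/√P80 = 1/√F80 + W/(10·Wi)
  = 10.6930/(10·12.7) + 1/√2300 = 0.084197 + 0.020851 = 0.105048
P80 = (1/0.105048)² = 9.5194² = 90.62 µm

P80 = 90.6 µm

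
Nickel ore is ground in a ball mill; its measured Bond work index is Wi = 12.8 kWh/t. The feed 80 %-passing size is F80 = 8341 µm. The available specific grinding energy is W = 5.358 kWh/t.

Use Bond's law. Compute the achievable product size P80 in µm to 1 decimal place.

W = 10 Wi (1/√P80 − 1/√F80)  [Bond]
⇒ 1/√P80 = W/(10 Wi) + 1/√F80
  = 5.3580/(10·12.8) + 1/√8341 = 0.041859 + 0.010949 = 0.052809
P80 = (1/0.052809)² = 18.9362² = 358.58 µm

P80 = 358.6 µm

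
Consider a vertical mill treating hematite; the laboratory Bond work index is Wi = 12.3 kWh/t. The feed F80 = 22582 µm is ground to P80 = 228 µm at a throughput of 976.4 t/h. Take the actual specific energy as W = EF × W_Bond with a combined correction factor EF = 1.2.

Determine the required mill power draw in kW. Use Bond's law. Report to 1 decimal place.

P = 8585.3 kW

W = 10·Wi·(P80^(-½) − F80^(-½))
W = 10·12.3·(1/√228 − 1/√22582) = 10·12.3·(0.059572) = 7.3274 kWh/t
With EF = 1.2: W = 7.3274·1.2 = 8.7928 kWh/t
P = W·T = 8.7928·976.4 = 8585.3 kW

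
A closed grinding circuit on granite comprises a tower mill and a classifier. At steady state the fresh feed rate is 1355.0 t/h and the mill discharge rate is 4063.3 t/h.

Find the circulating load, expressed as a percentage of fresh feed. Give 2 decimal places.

CL = 199.87 %

Discharge = new feed + return, hence
R = M − F = 4063.3 − 1355.0 = 2708.3 t/h
CL = 100·R/F = 100·2708.3/1355.0 = 199.87 %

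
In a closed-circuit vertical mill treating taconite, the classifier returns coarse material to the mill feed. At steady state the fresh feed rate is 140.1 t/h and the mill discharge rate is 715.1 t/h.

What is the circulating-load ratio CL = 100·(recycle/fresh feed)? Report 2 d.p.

Steady state: M = F + R.
R = M − F = 715.1 − 140.1 = 575.0 t/h
CL = 100·R/F = 100·575.0/140.1 = 410.42 %

CL = 410.42 %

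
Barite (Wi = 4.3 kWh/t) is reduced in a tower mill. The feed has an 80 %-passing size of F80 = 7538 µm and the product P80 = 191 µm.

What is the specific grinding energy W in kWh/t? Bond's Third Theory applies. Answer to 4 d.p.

W = 2.6161 kWh/t

W = 10 Wi (P80^-0.5 − F80^-0.5)
1/√191 = 0.072357;  1/√7538 = 0.011518
W = 10·4.3·(0.072357 − 0.011518) = 2.6161 kWh/t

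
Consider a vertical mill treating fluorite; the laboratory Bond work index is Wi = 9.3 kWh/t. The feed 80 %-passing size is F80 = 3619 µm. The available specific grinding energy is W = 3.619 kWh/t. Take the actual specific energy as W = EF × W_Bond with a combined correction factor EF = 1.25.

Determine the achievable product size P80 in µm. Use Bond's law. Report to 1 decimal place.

Bond:  W = 10 Wi (1/√P − 1/√F)
W_Bond = W / EF = 3.619 / 1.25 = 2.8952 kWh/t
1/√P80 = 1/√F80 + W_Bond/(10·Wi)
  = 2.8952/(10·9.3) + 1/√3619 = 0.031131 + 0.016623 = 0.047754
P80 = (1/0.047754)² = 20.9406² = 438.51 µm

P80 = 438.5 µm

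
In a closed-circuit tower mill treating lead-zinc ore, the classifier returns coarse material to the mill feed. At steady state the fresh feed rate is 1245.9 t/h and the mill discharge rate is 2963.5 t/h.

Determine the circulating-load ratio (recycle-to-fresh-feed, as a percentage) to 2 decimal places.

Mill node: discharge = fresh + recycle.
R = M − F = 2963.5 − 1245.9 = 1717.6 t/h
CL = 100·R/F = 100·1717.6/1245.9 = 137.86 %

CL = 137.86 %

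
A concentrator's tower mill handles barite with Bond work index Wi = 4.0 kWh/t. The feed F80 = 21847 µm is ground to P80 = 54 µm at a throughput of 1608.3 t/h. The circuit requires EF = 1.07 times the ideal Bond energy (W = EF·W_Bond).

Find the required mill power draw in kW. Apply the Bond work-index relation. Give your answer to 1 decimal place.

W = 10 Wi / √P80 − 10 Wi / √F80
W = 10·4.0·(1/√54 − 1/√21847) = 10·4.0·(0.129317) = 5.1727 kWh/t
Corrected W = EF·W_Bond = 1.07·5.1727 = 5.5348 kWh/t
Mill draw = 5.5348 × 1608.3 = 8901.6 kW

P = 8901.6 kW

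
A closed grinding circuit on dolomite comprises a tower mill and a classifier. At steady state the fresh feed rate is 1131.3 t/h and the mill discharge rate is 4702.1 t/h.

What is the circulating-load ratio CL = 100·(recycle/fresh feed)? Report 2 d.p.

CL = 315.64 %

Discharge = new feed + return, hence
R = M − F = 4702.1 − 1131.3 = 3570.8 t/h
CL = 100·R/F = 100·3570.8/1131.3 = 315.64 %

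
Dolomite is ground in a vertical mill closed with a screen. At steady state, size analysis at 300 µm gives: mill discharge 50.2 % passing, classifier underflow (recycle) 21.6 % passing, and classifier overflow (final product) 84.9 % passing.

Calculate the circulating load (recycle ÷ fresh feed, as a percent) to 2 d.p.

Two-product formula at 300 µm:
(1+r)d = ru + o → r = (o−d)/(d−u)
r = (84.9 − 50.2)/(50.2 − 21.6) = 34.7/28.6 = 1.2133
CL = 100·r = 121.33 %

CL = 121.33 %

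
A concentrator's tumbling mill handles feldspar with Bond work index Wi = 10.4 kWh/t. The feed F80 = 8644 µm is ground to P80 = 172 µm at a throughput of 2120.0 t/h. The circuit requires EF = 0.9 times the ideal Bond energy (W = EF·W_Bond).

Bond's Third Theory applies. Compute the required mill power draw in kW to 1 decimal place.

P = 12996.0 kW

Bond: W = 10·Wi·(1/√P80 − 1/√F80)
W = 10·10.4·(1/√172 − 1/√8644) = 10·10.4·(0.065493) = 6.8113 kWh/t
W_actual = 0.9 × 6.8113 = 6.1302 kWh/t
P = W·T = 6.1302·2120.0 = 12996.0 kW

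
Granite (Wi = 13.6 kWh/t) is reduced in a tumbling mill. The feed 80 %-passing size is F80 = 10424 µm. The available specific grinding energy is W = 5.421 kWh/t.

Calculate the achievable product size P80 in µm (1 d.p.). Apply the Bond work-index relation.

P80 = 405.6 µm

W = 10·Wi·(P80^(-½) − F80^(-½))
⇒ 1/√P80 = W/(10 Wi) + 1/√F80
  = 5.4210/(10·13.6) + 1/√10424 = 0.039860 + 0.009795 = 0.049655
P80 = (1/0.049655)² = 20.1390² = 405.58 µm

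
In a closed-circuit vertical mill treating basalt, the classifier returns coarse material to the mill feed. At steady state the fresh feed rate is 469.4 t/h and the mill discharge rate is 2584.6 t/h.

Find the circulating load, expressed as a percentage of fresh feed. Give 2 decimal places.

CL = 450.62 %

M = F + R at steady state, so:
R = M − F = 2584.6 − 469.4 = 2115.2 t/h
CL = 100·R/F = 100·2115.2/469.4 = 450.62 %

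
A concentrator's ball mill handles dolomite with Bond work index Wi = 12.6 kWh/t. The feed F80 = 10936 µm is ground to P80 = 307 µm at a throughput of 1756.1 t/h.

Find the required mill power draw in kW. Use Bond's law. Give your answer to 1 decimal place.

P = 10512.6 kW

W = 10 Wi (P80^-0.5 − F80^-0.5)
W = 10·12.6·(1/√307 − 1/√10936) = 10·12.6·(0.047511) = 5.9863 kWh/t
Power = W × throughput = 5.9863 kWh/t × 1756.1 t/h = 10512.6 kW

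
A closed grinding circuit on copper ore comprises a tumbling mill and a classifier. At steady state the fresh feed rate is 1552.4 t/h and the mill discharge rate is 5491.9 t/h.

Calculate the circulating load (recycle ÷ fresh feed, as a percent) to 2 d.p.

CL = 253.77 %

Steady state: M = F + R.
R = M − F = 5491.9 − 1552.4 = 3939.5 t/h
CL = 100·R/F = 100·3939.5/1552.4 = 253.77 %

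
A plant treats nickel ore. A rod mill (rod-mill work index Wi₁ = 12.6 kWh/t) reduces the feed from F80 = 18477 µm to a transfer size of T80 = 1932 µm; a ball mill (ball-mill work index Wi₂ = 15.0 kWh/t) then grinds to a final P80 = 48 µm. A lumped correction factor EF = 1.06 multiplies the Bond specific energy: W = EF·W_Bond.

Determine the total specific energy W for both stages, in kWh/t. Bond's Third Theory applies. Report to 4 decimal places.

W = 21.3883 kWh/t

W_Bond = 10·Wi·(1/√P₈₀ − 1/√F₈₀)
Stage 1 (18477→1932 µm, Wi₁=12.6): W₁ = 10·12.6·(0.022751 − 0.007357) = 1.9397 kWh/t
Stage 2 (1932→48 µm, Wi₂=15.0): W₂ = 10·15.0·(0.144338 − 0.022751) = 18.2380 kWh/t
W = W₁ + W₂ = 1.9397 + 18.2380 = 20.1777 kWh/t
Apply correction: 20.1777 × 1.06 = 21.3883 kWh/t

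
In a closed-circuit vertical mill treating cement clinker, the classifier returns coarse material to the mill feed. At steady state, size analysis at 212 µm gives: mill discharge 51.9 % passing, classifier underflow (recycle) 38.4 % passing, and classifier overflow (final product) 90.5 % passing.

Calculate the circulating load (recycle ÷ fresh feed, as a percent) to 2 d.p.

CL = 285.93 %

Balance %-passing 212 µm (r = R/F):
(1+r)d = ru + o → r = (o−d)/(d−u)
r = (90.5 − 51.9)/(51.9 − 38.4) = 38.6/13.5 = 2.8593
CL = 100·r = 285.93 %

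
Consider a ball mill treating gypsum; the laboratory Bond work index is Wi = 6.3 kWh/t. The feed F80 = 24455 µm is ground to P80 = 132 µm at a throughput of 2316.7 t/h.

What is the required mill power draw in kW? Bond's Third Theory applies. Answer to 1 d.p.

W = 10·Wi·[P80^(−½) − F80^(−½)]
W = 10·6.3·(1/√132 − 1/√24455) = 10·6.3·(0.080644) = 5.0806 kWh/t
P_mill = W·ṁ = 5.0806·2316.7 = 11770.2 kW

P = 11770.2 kW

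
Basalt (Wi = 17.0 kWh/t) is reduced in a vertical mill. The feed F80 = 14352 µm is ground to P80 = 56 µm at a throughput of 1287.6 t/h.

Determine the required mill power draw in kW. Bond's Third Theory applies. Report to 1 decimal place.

W = 10·Wi·[P80^(−½) − F80^(−½)]
W = 10·17.0·(1/√56 − 1/√14352) = 10·17.0·(0.125283) = 21.2982 kWh/t
P_mill = W·ṁ = 21.2982·1287.6 = 27423.5 kW

P = 27423.5 kW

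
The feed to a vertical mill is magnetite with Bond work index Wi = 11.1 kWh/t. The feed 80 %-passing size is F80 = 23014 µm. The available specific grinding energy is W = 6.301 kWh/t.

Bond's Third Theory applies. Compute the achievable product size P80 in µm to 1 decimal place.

Bond:  W = 10 Wi (1/√P − 1/√F)
P80^(−½) = W/(10 Wi) + F80^(−½)
  = 6.3010/(10·11.1) + 1/√23014 = 0.056766 + 0.006592 = 0.063358
P80 = (1/0.063358)² = 15.7834² = 249.12 µm

P80 = 249.1 µm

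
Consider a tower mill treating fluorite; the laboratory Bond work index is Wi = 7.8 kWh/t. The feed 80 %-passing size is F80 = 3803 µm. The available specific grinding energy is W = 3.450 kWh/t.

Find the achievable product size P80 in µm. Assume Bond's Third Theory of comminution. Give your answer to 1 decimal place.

W = 10 Wi / √P80 − 10 Wi / √F80
P80^(−½) = W/(10 Wi) + F80^(−½)
  = 3.4500/(10·7.8) + 1/√3803 = 0.044231 + 0.016216 = 0.060447
P80 = (1/0.060447)² = 16.5436² = 273.69 µm

P80 = 273.7 µm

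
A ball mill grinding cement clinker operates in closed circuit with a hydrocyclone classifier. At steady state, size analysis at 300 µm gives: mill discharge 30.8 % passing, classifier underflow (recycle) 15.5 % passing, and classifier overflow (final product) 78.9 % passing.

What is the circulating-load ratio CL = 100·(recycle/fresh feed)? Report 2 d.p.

CL = 314.38 %

Mass balance on the −300 µm fraction:
r = (o − d)/(d − u)
r = (78.9 − 30.8)/(30.8 − 15.5) = 48.1/15.3 = 3.1438
CL = 100·r = 314.38 %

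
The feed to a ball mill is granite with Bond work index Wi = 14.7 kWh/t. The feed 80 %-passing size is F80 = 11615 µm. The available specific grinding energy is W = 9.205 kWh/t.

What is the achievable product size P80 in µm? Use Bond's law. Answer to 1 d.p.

Bond: W = 10·Wi·(1/√P80 − 1/√F80)
P80^-0.5 = F80^-0.5 + W/(10 Wi)
  = 9.2050/(10·14.7) + 1/√11615 = 0.062619 + 0.009279 = 0.071898
P80 = (1/0.071898)² = 13.9086² = 193.45 µm

P80 = 193.4 µm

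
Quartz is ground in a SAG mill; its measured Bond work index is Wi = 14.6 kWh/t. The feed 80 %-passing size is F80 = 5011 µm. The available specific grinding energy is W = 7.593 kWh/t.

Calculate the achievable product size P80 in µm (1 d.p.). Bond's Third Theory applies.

P80 = 228.6 µm

W = 10 Wi / √P80 − 10 Wi / √F80
P80^(−½) = W/(10 Wi) + F80^(−½)
  = 7.5930/(10·14.6) + 1/√5011 = 0.052007 + 0.014127 = 0.066133
P80 = (1/0.066133)² = 15.1209² = 228.64 µm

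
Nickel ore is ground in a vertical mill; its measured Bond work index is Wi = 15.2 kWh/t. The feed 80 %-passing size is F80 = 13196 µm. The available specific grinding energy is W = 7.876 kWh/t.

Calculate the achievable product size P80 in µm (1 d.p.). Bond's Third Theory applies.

P80 = 273.0 µm

Bond:  W = 10 Wi (1/√P − 1/√F)
⇒ 1/√P80 = W/(10 Wi) + 1/√F80
  = 7.8760/(10·15.2) + 1/√13196 = 0.051816 + 0.008705 = 0.060521
P80 = (1/0.060521)² = 16.5232² = 273.02 µm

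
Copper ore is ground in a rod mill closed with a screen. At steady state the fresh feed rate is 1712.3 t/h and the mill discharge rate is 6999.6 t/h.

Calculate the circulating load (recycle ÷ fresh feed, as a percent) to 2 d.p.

CL = 308.78 %

Steady state: M = F + R.
R = M − F = 6999.6 − 1712.3 = 5287.3 t/h
CL = 100·R/F = 100·5287.3/1712.3 = 308.78 %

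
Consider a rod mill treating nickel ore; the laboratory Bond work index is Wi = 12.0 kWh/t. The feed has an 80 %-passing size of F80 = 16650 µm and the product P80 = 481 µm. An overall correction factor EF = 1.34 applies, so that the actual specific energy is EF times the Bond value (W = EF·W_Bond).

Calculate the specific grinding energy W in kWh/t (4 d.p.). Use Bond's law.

W = 10 Wi / √P80 − 10 Wi / √F80
1/√481 = 0.045596;  1/√16650 = 0.007750
W = 10·12.0·(0.045596 − 0.007750) = 4.5415 kWh/t
With EF = 1.34: W = 4.5415·1.34 = 6.0857 kWh/t

W = 6.0857 kWh/t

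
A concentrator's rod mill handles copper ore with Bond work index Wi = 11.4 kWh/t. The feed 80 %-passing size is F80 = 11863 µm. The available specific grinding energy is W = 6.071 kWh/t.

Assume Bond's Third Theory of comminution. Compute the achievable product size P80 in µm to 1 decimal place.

Bond: W = 10·Wi·(1/√P80 − 1/√F80)
P80^-0.5 = F80^-0.5 + W/(10 Wi)
  = 6.0710/(10·11.4) + 1/√11863 = 0.053254 + 0.009181 = 0.062436
P80 = (1/0.062436)² = 16.0165² = 256.53 µm

P80 = 256.5 µm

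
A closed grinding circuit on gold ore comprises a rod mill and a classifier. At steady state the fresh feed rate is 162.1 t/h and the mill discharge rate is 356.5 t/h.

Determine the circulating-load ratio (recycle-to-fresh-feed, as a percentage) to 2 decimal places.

Discharge = new feed + return, hence
R = M − F = 356.5 − 162.1 = 194.4 t/h
CL = 100·R/F = 100·194.4/162.1 = 119.93 %

CL = 119.93 %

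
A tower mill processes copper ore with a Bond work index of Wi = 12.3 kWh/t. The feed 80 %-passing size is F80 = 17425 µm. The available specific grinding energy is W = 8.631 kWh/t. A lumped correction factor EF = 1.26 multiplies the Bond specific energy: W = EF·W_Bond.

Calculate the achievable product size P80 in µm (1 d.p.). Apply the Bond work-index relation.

P80 = 249.8 µm

W = 10 Wi / √P80 − 10 Wi / √F80
W_Bond = W / EF = 8.631 / 1.26 = 6.8500 kWh/t
1/√P80 = 1/√F80 + W_Bond/(10·Wi)
  = 6.8500/(10·12.3) + 1/√17425 = 0.055691 + 0.007576 = 0.063267
P80 = (1/0.063267)² = 15.8061² = 249.83 µm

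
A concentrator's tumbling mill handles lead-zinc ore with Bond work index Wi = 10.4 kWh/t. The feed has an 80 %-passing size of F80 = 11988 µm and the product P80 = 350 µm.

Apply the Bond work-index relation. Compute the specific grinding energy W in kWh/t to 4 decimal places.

W = 10 Wi (P80^-0.5 − F80^-0.5)
1/√350 = 0.053452;  1/√11988 = 0.009133
W = 10·10.4·(0.053452 − 0.009133) = 4.6092 kWh/t

W = 4.6092 kWh/t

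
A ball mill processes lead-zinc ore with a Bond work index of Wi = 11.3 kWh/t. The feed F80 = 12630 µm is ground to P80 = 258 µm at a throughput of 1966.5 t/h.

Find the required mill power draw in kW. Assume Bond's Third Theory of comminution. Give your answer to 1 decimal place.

W = 10 Wi (P80^-0.5 − F80^-0.5)
W = 10·11.3·(1/√258 − 1/√12630) = 10·11.3·(0.053359) = 6.0296 kWh/t
P = W·T = 6.0296·1966.5 = 11857.2 kW

P = 11857.2 kW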